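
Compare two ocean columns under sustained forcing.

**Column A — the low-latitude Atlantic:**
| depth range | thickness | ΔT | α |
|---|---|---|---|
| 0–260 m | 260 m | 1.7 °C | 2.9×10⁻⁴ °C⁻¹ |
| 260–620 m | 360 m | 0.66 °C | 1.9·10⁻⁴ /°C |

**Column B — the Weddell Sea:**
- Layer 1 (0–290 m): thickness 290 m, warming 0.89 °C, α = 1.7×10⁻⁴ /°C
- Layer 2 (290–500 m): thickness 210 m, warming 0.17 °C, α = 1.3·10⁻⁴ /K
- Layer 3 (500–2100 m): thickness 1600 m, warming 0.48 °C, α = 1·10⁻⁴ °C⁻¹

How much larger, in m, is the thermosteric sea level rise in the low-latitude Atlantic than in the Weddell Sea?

Δh_A − Δh_B ≈ 0.048 m

A 0–260 m: 1.7 × 2.9×10⁻⁴ × 260 = 0.12818 m
A Layer 2: 1.9×10⁻⁴ × 0.66 × 360 = 0.045144 m
A total: 0.173324 m
B 0–290 m: 290 × 0.89 × 1.7×10⁻⁴ = 0.043877 m
B 1.3×10⁻⁴ × 0.17 × 210 = 0.004641 m
B 0.48 × 1×10⁻⁴ × 1600 = 0.07680 m
B total: 0.125318 m
Difference: 0.173324 − 0.125318 = 0.048006 m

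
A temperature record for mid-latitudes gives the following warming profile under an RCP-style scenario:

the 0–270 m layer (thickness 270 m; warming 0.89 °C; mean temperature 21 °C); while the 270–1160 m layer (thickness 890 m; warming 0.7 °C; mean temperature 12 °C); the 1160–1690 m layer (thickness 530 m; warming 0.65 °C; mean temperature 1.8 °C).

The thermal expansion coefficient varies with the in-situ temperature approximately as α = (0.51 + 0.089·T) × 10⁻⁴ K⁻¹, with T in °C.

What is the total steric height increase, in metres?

Layer 1: α = (0.51 + 0.089×21)×10⁻⁴ = 2.379×10⁻⁴ K⁻¹
Layer 2: α = (0.51 + 0.089×12)×10⁻⁴ = 1.578×10⁻⁴ K⁻¹
Layer 3: α = (0.51 + 0.089×1.8)×10⁻⁴ = 0.6702×10⁻⁴ K⁻¹
2.379×10⁻⁴ × 270 × 0.89 = 0.05716737 m
890 × 1.578×10⁻⁴ × 0.7 = 0.0983094 m
Layer 3: 530 × 0.6702×10⁻⁴ × 0.65 = 0.02308839 m
Δh = 0.05716737 + 0.0983094 + 0.02308839 = 0.17856516 m

about 0.179 m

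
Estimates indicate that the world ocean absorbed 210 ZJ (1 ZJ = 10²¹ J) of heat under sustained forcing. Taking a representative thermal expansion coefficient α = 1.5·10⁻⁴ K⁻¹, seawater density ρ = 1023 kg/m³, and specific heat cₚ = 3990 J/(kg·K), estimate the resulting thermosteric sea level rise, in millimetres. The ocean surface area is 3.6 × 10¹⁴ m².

Δh ≈ 21.4 mm

Per unit area: Q = 210×10²¹ / (3.6×10¹⁴) ≈ 5.833×10⁸ J/m²
Δh = αQ/(ρcₚ) = 1.5×10⁻⁴ × 5.833×10⁸ / (1023 × 3990) ≈ 0.021436 m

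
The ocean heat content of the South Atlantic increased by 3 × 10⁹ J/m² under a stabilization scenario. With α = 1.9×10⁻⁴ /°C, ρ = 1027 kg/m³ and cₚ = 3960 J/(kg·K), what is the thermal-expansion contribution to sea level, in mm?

140 mm

Δh = αQ/(ρcₚ) = 1.9×10⁻⁴ × 3×10⁹ / (1027 × 3960) ≈ 0.14016 m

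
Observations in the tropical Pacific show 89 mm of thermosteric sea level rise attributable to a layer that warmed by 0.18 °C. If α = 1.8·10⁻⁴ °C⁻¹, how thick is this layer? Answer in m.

H = Δh/(αΔT) = 0.089 / (1.8×10⁻⁴ × 0.18) ≈ 2747 m

H ≈ 2750 m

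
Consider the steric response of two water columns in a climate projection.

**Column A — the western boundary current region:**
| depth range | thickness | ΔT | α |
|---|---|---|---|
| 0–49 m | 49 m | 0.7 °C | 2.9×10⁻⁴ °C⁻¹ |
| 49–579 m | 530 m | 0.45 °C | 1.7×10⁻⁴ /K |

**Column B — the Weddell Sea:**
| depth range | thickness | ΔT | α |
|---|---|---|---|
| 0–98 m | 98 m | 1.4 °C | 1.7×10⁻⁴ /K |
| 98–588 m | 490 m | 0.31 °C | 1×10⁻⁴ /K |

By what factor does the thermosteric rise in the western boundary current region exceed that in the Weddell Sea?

A 0–49 m: 0.7 × 49 × 2.9×10⁻⁴ = 0.009947 m
A 49–579 m: 0.45 × 530 × 1.7×10⁻⁴ = 0.040545 m
A total: 0.050492 m
B 0–98 m: 1.4 × 98 × 1.7×10⁻⁴ = 0.023324 m
B 490 × 0.31 × 1×10⁻⁴ = 0.01519 m
B total: 0.038514 m
Ratio: 0.050492 / 0.038514 ≈ 1.311

1.3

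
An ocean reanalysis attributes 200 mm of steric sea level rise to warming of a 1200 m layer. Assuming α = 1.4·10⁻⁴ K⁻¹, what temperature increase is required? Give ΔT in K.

about 1.19 K

ΔT = Δh/(αH) = 0.2 / (1.4×10⁻⁴ × 1200) ≈ 1.190 K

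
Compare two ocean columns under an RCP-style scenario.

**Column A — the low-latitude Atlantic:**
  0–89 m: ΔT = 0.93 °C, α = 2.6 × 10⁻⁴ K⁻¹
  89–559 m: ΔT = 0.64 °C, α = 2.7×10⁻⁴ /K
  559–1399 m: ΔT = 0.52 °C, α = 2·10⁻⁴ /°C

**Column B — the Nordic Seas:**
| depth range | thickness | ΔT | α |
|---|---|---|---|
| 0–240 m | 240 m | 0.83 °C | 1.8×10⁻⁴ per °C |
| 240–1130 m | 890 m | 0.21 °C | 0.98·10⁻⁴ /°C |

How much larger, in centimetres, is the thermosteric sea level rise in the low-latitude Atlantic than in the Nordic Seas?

A 0.93 × 89 × 2.6×10⁻⁴ = 0.0215202 m
A 470 × 0.64 × 2.7×10⁻⁴ = 0.081216 m
A Layer 3: 840 × 0.52 × 2×10⁻⁴ = 0.08736 m
A total: 0.1900962 m
B 0–240 m: 0.83 × 240 × 1.8×10⁻⁴ = 0.035856 m
B 240–1130 m: 0.21 × 890 × 0.98×10⁻⁴ = 0.0183162 m
B total: 0.0541722 m
Difference: 0.1900962 − 0.0541722 = 0.135924 m

13.6 cm larger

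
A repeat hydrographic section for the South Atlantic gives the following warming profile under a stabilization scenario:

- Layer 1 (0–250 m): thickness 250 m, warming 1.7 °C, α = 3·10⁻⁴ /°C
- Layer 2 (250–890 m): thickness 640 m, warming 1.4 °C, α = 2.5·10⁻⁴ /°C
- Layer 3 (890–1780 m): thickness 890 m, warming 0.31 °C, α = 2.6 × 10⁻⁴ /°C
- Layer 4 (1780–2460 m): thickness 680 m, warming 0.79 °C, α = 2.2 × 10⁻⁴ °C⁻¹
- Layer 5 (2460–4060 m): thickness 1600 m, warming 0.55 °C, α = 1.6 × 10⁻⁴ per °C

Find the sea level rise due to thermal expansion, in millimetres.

1.7 × 250 × 3×10⁻⁴ = 0.12750 m
2.5×10⁻⁴ × 640 × 1.4 = 0.22400 m
890 × 0.31 × 2.6×10⁻⁴ = 0.071734 m
Layer 4: 680 × 0.79 × 2.2×10⁻⁴ = 0.118184 m
2460–4060 m: 1600 × 1.6×10⁻⁴ × 0.55 = 0.14080 m
Δh = 0.12750 + 0.22400 + 0.071734 + 0.118184 + 0.14080 = 0.682218 m

about 682 mm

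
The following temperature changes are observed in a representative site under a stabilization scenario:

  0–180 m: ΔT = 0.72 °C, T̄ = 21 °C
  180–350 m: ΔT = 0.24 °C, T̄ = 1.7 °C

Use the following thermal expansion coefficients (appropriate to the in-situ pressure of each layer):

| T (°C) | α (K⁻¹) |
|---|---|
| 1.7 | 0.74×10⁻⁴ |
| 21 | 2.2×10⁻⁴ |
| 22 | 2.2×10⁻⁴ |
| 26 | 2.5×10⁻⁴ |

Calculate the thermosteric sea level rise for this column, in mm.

Layer 1 at 21 °C → α = 2.2×10⁻⁴ K⁻¹
Layer 2 at 1.7 °C → α = 0.74×10⁻⁴ K⁻¹
0.72 × 2.2×10⁻⁴ × 180 = 0.028512 m
Layer 2: 170 × 0.74×10⁻⁴ × 0.24 = 0.0030192 m
Δh = 0.028512 + 0.0030192 = 0.0315312 m

Δh = 32 mm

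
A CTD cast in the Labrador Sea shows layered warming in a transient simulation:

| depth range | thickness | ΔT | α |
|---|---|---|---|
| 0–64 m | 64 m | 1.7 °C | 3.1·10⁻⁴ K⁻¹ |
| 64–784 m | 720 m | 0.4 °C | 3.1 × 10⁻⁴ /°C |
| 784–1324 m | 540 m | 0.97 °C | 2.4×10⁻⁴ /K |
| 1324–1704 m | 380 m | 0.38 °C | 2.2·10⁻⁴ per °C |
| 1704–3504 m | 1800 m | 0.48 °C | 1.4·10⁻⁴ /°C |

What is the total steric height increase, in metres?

Δh ≈ 0.40 m

0–64 m: 64 × 3.1×10⁻⁴ × 1.7 = 0.033728 m
Layer 2: 3.1×10⁻⁴ × 0.4 × 720 = 0.08928 m
0.97 × 2.4×10⁻⁴ × 540 = 0.125712 m
Layer 4: 0.38 × 2.2×10⁻⁴ × 380 = 0.031768 m
Layer 5: 1800 × 1.4×10⁻⁴ × 0.48 = 0.12096 m
Δh = 0.033728 + 0.08928 + 0.125712 + 0.031768 + 0.12096 = 0.401448 m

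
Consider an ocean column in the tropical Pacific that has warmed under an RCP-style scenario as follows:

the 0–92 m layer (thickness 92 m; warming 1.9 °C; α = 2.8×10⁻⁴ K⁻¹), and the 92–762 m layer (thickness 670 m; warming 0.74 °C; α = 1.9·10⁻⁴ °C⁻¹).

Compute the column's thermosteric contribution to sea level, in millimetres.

Layer 1: 2.8×10⁻⁴ × 1.9 × 92 = 0.048944 m
Layer 2: 0.74 × 670 × 1.9×10⁻⁴ = 0.094202 m
Δh = 0.048944 + 0.094202 = 0.143146 m

140 mm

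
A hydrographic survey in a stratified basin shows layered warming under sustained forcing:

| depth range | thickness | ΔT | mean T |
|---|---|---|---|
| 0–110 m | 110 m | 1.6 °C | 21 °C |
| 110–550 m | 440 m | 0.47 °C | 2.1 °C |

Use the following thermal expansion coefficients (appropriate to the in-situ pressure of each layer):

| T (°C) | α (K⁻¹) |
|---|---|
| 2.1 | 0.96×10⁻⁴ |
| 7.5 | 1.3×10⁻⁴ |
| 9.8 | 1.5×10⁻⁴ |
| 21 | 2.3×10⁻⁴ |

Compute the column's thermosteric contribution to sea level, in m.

Layer 1 at 21 °C → α = 2.3×10⁻⁴ K⁻¹
Layer 2 at 2.1 °C → α = 0.96×10⁻⁴ K⁻¹
Layer 1: 2.3×10⁻⁴ × 1.6 × 110 = 0.04048 m
110–550 m: 0.96×10⁻⁴ × 0.47 × 440 = 0.0198528 m
Δh = 0.04048 + 0.0198528 = 0.0603328 m

about 0.0603 m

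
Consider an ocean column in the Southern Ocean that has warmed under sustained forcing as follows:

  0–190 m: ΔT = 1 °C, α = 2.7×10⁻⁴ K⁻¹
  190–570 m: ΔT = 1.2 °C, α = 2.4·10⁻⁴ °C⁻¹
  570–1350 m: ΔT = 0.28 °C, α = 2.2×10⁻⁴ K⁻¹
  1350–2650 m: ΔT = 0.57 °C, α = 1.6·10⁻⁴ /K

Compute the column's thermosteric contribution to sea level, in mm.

Δh = 330 mm

0–190 m: 2.7×10⁻⁴ × 190 × 1 = 0.05130 m
Layer 2: 380 × 2.4×10⁻⁴ × 1.2 = 0.10944 m
2.2×10⁻⁴ × 780 × 0.28 = 0.048048 m
Layer 4: 1300 × 1.6×10⁻⁴ × 0.57 = 0.11856 m
Δh = 0.05130 + 0.10944 + 0.048048 + 0.11856 = 0.327348 m ≈ 330 mm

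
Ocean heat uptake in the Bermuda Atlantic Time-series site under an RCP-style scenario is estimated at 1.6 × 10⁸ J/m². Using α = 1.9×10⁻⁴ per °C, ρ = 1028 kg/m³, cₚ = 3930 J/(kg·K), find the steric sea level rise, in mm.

Δh = αQ/(ρcₚ) = 1.9×10⁻⁴ × 1.6×10⁸ / (1028 × 3930) ≈ 0.0075247 m

7.52 mm of thermosteric rise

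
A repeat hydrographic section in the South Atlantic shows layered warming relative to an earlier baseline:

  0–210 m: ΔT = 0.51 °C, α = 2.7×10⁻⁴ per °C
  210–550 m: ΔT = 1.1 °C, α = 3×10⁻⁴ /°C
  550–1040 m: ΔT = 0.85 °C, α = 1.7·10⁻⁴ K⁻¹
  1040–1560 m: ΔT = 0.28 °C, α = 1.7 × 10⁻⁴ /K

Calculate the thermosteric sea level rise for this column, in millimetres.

2.7×10⁻⁴ × 210 × 0.51 = 0.028917 m
1.1 × 3×10⁻⁴ × 340 = 0.11220 m
Layer 3: 0.85 × 490 × 1.7×10⁻⁴ = 0.070805 m
1040–1560 m: 520 × 1.7×10⁻⁴ × 0.28 = 0.024752 m
Δh = 0.028917 + 0.11220 + 0.070805 + 0.024752 = 0.236674 m

237 mm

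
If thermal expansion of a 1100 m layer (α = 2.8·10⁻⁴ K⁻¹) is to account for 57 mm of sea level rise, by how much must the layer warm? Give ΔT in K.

0.185 K

ΔT = Δh/(αH) = 0.057 / (2.8×10⁻⁴ × 1100) ≈ 0.1851 K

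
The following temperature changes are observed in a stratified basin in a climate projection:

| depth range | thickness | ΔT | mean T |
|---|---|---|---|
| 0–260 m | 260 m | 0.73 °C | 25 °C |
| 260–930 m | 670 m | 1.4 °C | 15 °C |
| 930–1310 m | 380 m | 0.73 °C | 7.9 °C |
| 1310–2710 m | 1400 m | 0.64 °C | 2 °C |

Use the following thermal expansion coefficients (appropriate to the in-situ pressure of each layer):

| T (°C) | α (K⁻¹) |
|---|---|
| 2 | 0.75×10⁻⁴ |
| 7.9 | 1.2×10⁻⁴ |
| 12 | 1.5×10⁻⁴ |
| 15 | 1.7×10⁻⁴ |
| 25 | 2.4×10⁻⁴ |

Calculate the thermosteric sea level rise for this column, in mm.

310 mm of thermosteric rise

Layer 1 at 25 °C → α = 2.4×10⁻⁴ K⁻¹
Layer 2 at 15 °C → α = 1.7×10⁻⁴ K⁻¹
Layer 3 at 7.9 °C → α = 1.2×10⁻⁴ K⁻¹
Layer 4 at 2 °C → α = 0.75×10⁻⁴ K⁻¹
2.4×10⁻⁴ × 260 × 0.73 = 0.045552 m
Layer 2: 670 × 1.7×10⁻⁴ × 1.4 = 0.15946 m
930–1310 m: 0.73 × 380 × 1.2×10⁻⁴ = 0.033288 m
Layer 4: 1400 × 0.64 × 0.75×10⁻⁴ = 0.06720 m
Δh = 0.045552 + 0.15946 + 0.033288 + 0.06720 = 0.30550 m ≈ 310 mm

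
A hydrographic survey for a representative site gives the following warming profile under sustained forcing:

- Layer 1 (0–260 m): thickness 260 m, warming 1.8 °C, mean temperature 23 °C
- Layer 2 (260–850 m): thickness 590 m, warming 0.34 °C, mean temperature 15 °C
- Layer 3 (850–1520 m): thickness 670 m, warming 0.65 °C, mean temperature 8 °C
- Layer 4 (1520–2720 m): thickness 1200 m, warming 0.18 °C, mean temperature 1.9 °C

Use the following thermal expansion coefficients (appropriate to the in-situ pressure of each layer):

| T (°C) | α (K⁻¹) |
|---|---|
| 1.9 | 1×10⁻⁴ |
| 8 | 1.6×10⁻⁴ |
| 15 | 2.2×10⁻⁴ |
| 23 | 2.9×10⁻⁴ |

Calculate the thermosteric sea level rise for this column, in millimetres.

Layer 1 at 23 °C → α = 2.9×10⁻⁴ K⁻¹
Layer 2 at 15 °C → α = 2.2×10⁻⁴ K⁻¹
Layer 3 at 8 °C → α = 1.6×10⁻⁴ K⁻¹
Layer 4 at 1.9 °C → α = 1×10⁻⁴ K⁻¹
1.8 × 260 × 2.9×10⁻⁴ = 0.13572 m
260–850 m: 2.2×10⁻⁴ × 590 × 0.34 = 0.044132 m
Layer 3: 670 × 0.65 × 1.6×10⁻⁴ = 0.06968 m
Layer 4: 0.18 × 1×10⁻⁴ × 1200 = 0.02160 m
Δh = 0.13572 + 0.044132 + 0.06968 + 0.02160 = 0.271132 m

270 mm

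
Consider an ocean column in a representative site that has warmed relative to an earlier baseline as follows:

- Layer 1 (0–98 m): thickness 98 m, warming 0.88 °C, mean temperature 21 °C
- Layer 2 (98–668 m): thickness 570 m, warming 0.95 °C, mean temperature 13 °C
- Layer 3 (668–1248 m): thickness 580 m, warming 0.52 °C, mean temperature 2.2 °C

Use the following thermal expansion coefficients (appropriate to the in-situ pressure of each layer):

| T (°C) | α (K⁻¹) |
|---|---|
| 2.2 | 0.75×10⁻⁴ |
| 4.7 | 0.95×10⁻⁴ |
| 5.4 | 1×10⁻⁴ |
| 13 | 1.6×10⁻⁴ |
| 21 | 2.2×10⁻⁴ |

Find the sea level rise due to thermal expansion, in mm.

130 mm

Layer 1 at 21 °C → α = 2.2×10⁻⁴ K⁻¹
Layer 2 at 13 °C → α = 1.6×10⁻⁴ K⁻¹
Layer 3 at 2.2 °C → α = 0.75×10⁻⁴ K⁻¹
0.88 × 2.2×10⁻⁴ × 98 = 0.0189728 m
0.95 × 570 × 1.6×10⁻⁴ = 0.08664 m
0.75×10⁻⁴ × 580 × 0.52 = 0.02262 m
Δh = 0.0189728 + 0.08664 + 0.02262 = 0.1282328 m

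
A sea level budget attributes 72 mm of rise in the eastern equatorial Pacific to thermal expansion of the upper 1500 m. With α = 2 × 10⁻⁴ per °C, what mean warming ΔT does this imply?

about 0.240 K

ΔT = Δh/(αH) = 0.072 / (2×10⁻⁴ × 1500) = 0.2400 K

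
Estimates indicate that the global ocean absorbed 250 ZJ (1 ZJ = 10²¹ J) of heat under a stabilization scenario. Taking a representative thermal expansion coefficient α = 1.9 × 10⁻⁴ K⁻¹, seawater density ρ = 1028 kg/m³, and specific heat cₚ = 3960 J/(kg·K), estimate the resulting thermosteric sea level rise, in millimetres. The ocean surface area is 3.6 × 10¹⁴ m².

32.4 mm of thermosteric rise

Per unit area: Q = 250×10²¹ / (3.6×10¹⁴) ≈ 6.944×10⁸ J/m²
Δh = αQ/(ρcₚ) = 1.9×10⁻⁴ × 6.944×10⁸ / (1028 × 3960) ≈ 0.03241 m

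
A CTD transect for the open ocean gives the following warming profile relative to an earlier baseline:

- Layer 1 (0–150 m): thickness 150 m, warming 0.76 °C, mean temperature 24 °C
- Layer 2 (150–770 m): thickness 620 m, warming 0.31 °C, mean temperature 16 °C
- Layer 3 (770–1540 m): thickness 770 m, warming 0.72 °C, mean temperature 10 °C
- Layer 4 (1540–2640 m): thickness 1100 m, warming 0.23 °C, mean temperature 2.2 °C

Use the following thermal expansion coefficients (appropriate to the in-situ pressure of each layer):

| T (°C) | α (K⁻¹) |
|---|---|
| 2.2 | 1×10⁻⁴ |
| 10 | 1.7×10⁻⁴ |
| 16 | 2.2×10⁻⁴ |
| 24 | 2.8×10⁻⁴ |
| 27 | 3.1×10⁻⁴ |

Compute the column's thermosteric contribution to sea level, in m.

Layer 1 at 24 °C → α = 2.8×10⁻⁴ K⁻¹
Layer 2 at 16 °C → α = 2.2×10⁻⁴ K⁻¹
Layer 3 at 10 °C → α = 1.7×10⁻⁴ K⁻¹
Layer 4 at 2.2 °C → α = 1×10⁻⁴ K⁻¹
0–150 m: 0.76 × 2.8×10⁻⁴ × 150 = 0.03192 m
0.31 × 620 × 2.2×10⁻⁴ = 0.042284 m
Layer 3: 1.7×10⁻⁴ × 0.72 × 770 = 0.094248 m
1540–2640 m: 1×10⁻⁴ × 1100 × 0.23 = 0.02530 m
Δh = 0.03192 + 0.042284 + 0.094248 + 0.02530 = 0.193752 m

Δh = 0.19 m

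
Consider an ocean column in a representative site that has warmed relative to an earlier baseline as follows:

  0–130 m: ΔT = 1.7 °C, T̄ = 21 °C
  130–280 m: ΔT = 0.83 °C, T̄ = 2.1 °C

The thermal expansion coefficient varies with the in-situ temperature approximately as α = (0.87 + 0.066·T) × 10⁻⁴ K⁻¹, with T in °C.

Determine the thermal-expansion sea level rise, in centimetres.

6.24 cm

Layer 1: α = (0.87 + 0.066×21)×10⁻⁴ = 2.256×10⁻⁴ K⁻¹
Layer 2: α = (0.87 + 0.066×2.1)×10⁻⁴ = 1.0086×10⁻⁴ K⁻¹
1.7 × 2.256×10⁻⁴ × 130 = 0.0498576 m
150 × 0.83 × 1.0086×10⁻⁴ = 0.01255707 m
Δh = 0.0498576 + 0.01255707 = 0.06241467 m ≈ 6.24 cm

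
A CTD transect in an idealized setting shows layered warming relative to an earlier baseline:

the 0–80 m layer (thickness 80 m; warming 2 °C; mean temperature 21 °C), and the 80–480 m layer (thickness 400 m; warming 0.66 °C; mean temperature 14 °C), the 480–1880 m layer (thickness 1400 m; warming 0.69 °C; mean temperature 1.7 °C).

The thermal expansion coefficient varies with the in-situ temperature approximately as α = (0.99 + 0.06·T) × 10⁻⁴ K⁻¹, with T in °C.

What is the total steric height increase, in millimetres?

Layer 1: α = (0.99 + 0.06×21)×10⁻⁴ = 2.25×10⁻⁴ K⁻¹
Layer 2: α = (0.99 + 0.06×14)×10⁻⁴ = 1.83×10⁻⁴ K⁻¹
Layer 3: α = (0.99 + 0.06×1.7)×10⁻⁴ = 1.092×10⁻⁴ K⁻¹
2 × 80 × 2.25×10⁻⁴ = 0.03600 m
Layer 2: 1.83×10⁻⁴ × 0.66 × 400 = 0.048312 m
Layer 3: 1400 × 1.092×10⁻⁴ × 0.69 = 0.1054872 m
Δh = 0.03600 + 0.048312 + 0.1054872 = 0.1897992 m

190 mm of thermosteric rise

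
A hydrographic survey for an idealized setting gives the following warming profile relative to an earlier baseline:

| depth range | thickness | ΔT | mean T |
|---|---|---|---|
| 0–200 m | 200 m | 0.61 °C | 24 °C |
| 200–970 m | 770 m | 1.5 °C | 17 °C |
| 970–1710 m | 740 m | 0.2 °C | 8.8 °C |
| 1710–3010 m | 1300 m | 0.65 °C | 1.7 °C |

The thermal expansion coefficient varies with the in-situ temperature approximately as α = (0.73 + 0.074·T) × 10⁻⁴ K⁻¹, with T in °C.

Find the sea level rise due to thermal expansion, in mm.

350 mm of thermosteric rise

Layer 1: α = (0.73 + 0.074×24)×10⁻⁴ = 2.506×10⁻⁴ K⁻¹
Layer 2: α = (0.73 + 0.074×17)×10⁻⁴ = 1.988×10⁻⁴ K⁻¹
Layer 3: α = (0.73 + 0.074×8.8)×10⁻⁴ = 1.3812×10⁻⁴ K⁻¹
Layer 4: α = (0.73 + 0.074×1.7)×10⁻⁴ = 0.8558×10⁻⁴ K⁻¹
Layer 1: 2.506×10⁻⁴ × 200 × 0.61 = 0.0305732 m
Layer 2: 1.5 × 770 × 1.988×10⁻⁴ = 0.229614 m
Layer 3: 740 × 0.2 × 1.3812×10⁻⁴ = 0.02044176 m
1710–3010 m: 1300 × 0.65 × 0.8558×10⁻⁴ = 0.0723151 m
Δh = 0.0305732 + 0.229614 + 0.02044176 + 0.0723151 = 0.35294406 m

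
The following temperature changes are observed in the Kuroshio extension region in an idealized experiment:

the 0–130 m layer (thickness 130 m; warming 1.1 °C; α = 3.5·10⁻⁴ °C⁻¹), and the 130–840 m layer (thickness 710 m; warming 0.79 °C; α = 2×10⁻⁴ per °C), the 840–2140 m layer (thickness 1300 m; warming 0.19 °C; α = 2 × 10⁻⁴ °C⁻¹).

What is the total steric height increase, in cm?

0–130 m: 3.5×10⁻⁴ × 130 × 1.1 = 0.05005 m
Layer 2: 0.79 × 710 × 2×10⁻⁴ = 0.11218 m
Layer 3: 2×10⁻⁴ × 1300 × 0.19 = 0.04940 m
Δh = 0.05005 + 0.11218 + 0.04940 = 0.21163 m ≈ 21 cm

21 cm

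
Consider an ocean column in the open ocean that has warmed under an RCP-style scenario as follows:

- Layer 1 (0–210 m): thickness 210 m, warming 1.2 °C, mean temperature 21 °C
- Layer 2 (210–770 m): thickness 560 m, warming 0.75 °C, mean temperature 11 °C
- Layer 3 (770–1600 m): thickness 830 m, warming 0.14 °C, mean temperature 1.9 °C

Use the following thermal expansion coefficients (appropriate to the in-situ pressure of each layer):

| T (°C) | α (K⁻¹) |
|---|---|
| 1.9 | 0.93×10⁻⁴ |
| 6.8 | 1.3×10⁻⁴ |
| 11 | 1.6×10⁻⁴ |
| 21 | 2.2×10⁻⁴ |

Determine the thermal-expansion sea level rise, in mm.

133 mm

Layer 1 at 21 °C → α = 2.2×10⁻⁴ K⁻¹
Layer 2 at 11 °C → α = 1.6×10⁻⁴ K⁻¹
Layer 3 at 1.9 °C → α = 0.93×10⁻⁴ K⁻¹
Layer 1: 2.2×10⁻⁴ × 1.2 × 210 = 0.05544 m
560 × 1.6×10⁻⁴ × 0.75 = 0.06720 m
0.14 × 830 × 0.93×10⁻⁴ = 0.0108066 m
Δh = 0.05544 + 0.06720 + 0.0108066 = 0.1334466 m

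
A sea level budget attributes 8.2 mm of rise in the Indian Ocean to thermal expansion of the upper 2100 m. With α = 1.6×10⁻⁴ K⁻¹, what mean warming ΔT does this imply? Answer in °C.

ΔT = Δh/(αH) = 0.0082 / (1.6×10⁻⁴ × 2100) ≈ 0.02440 °C

about 0.0244 °C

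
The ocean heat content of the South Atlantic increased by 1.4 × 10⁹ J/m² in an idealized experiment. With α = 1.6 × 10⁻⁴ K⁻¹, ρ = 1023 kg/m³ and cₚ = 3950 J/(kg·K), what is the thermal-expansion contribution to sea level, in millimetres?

Δh = αQ/(ρcₚ) = 1.6×10⁻⁴ × 1.4×10⁹ / (1023 × 3950) ≈ 0.055434 m

Δh ≈ 55 mm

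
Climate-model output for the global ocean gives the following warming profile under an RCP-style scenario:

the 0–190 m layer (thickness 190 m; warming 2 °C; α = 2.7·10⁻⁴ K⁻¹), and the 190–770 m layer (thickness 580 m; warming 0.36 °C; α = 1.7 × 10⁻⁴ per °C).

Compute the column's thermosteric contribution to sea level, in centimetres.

Δh ≈ 13.8 cm

0–190 m: 2 × 2.7×10⁻⁴ × 190 = 0.10260 m
Layer 2: 1.7×10⁻⁴ × 0.36 × 580 = 0.035496 m
Δh = 0.10260 + 0.035496 = 0.138096 m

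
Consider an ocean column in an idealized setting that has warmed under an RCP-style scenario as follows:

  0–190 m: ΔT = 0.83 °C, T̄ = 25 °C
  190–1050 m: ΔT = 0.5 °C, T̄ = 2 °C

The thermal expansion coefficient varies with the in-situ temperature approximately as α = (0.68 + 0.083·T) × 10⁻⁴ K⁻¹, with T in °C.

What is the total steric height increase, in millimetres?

Layer 1: α = (0.68 + 0.083×25)×10⁻⁴ = 2.755×10⁻⁴ K⁻¹
Layer 2: α = (0.68 + 0.083×2)×10⁻⁴ = 0.846×10⁻⁴ K⁻¹
0–190 m: 190 × 0.83 × 2.755×10⁻⁴ = 0.04344635 m
190–1050 m: 860 × 0.846×10⁻⁴ × 0.5 = 0.036378 m
Δh = 0.04344635 + 0.036378 = 0.07982435 m

Δh = 79.8 mm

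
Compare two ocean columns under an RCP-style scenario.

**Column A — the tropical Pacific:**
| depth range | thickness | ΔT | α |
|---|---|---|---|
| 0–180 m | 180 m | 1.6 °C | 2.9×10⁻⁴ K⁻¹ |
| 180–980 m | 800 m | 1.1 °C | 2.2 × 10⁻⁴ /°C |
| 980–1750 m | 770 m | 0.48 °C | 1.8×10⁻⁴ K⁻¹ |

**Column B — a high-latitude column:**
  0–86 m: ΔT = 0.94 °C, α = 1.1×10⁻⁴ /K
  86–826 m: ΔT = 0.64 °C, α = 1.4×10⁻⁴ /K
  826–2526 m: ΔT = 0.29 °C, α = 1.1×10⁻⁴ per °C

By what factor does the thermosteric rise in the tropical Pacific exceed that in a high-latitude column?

≈ 2.7×

A 0–180 m: 180 × 1.6 × 2.9×10⁻⁴ = 0.08352 m
A Layer 2: 800 × 2.2×10⁻⁴ × 1.1 = 0.19360 m
A Layer 3: 0.48 × 770 × 1.8×10⁻⁴ = 0.066528 m
A total: 0.343648 m
B 0–86 m: 1.1×10⁻⁴ × 86 × 0.94 = 0.0088924 m
B 1.4×10⁻⁴ × 0.64 × 740 = 0.066304 m
B 1700 × 1.1×10⁻⁴ × 0.29 = 0.05423 m
B total: 0.1294264 m
Ratio: 0.343648 / 0.1294264 ≈ 2.655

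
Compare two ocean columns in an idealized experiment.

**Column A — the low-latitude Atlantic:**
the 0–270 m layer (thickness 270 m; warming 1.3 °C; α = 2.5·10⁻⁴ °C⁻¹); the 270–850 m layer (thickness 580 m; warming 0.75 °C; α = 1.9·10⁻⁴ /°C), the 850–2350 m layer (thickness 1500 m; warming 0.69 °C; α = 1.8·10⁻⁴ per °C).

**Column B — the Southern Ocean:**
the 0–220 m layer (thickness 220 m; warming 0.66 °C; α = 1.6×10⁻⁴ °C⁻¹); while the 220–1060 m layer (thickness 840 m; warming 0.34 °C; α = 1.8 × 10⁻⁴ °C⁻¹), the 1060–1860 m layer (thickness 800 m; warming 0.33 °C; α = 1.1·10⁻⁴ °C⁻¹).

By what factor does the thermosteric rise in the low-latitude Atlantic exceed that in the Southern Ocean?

A 2.5×10⁻⁴ × 1.3 × 270 = 0.08775 m
A Layer 2: 580 × 1.9×10⁻⁴ × 0.75 = 0.08265 m
A 850–2350 m: 1.8×10⁻⁴ × 0.69 × 1500 = 0.18630 m
A total: 0.35670 m
B Layer 1: 220 × 0.66 × 1.6×10⁻⁴ = 0.023232 m
B 220–1060 m: 0.34 × 1.8×10⁻⁴ × 840 = 0.051408 m
B 1060–1860 m: 0.33 × 800 × 1.1×10⁻⁴ = 0.02904 m
B total: 0.10368 m
Ratio: 0.35670 / 0.10368 ≈ 3.440

3.44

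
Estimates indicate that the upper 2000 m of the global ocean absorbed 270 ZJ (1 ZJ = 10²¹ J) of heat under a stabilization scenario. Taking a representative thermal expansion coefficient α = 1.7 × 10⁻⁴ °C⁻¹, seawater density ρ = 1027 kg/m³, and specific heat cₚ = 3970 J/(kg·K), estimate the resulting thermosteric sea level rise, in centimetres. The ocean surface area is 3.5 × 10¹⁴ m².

about 3.2 cm

Per unit area: Q = 270×10²¹ / (3.5×10¹⁴) ≈ 7.714×10⁸ J/m²
Δh = αQ/(ρcₚ) = 1.7×10⁻⁴ × 7.714×10⁸ / (1027 × 3970) ≈ 0.032164 m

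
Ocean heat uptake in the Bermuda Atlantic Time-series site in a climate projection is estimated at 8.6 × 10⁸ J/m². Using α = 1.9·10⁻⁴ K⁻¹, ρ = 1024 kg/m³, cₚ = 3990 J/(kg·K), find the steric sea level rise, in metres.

Δh = 0.0400 m

Δh = αQ/(ρcₚ) = 1.9×10⁻⁴ × 8.6×10⁸ / (1024 × 3990) ≈ 0.039993 m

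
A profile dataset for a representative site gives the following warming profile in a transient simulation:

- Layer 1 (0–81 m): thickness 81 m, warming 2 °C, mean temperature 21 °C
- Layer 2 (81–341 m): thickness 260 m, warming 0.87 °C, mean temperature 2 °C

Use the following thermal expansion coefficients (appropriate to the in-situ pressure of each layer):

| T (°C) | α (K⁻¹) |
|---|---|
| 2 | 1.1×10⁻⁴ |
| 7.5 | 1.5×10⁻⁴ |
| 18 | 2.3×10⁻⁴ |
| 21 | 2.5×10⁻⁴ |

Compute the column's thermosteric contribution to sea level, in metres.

Δh ≈ 0.0654 m

Layer 1 at 21 °C → α = 2.5×10⁻⁴ K⁻¹
Layer 2 at 2 °C → α = 1.1×10⁻⁴ K⁻¹
Layer 1: 2.5×10⁻⁴ × 81 × 2 = 0.04050 m
Layer 2: 0.87 × 1.1×10⁻⁴ × 260 = 0.024882 m
Δh = 0.04050 + 0.024882 = 0.065382 m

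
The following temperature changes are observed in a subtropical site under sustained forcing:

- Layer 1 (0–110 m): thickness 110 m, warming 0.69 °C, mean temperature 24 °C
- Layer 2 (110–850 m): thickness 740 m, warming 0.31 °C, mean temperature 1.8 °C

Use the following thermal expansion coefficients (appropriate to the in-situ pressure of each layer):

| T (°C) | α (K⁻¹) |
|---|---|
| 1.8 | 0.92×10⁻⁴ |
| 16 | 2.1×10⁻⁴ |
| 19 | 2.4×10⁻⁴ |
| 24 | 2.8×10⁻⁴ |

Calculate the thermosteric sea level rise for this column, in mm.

Δh = 42 mm

Layer 1 at 24 °C → α = 2.8×10⁻⁴ K⁻¹
Layer 2 at 1.8 °C → α = 0.92×10⁻⁴ K⁻¹
Layer 1: 0.69 × 2.8×10⁻⁴ × 110 = 0.021252 m
Layer 2: 740 × 0.92×10⁻⁴ × 0.31 = 0.0211048 m
Δh = 0.021252 + 0.0211048 = 0.0423568 m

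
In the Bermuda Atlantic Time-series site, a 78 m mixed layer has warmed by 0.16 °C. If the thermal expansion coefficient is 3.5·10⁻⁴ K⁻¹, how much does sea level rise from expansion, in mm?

Δh = 4.4 mm

Δh = αΔT·H = 3.5×10⁻⁴ × 0.16 × 78 = 0.004368 m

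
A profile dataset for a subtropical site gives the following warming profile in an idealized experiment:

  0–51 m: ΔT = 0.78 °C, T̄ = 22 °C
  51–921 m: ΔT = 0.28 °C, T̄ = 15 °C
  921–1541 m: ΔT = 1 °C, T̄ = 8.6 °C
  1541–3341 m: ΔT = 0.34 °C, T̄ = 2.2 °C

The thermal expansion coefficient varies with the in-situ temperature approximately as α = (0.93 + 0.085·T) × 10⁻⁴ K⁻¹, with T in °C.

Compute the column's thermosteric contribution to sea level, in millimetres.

236 mm of thermosteric rise

Layer 1: α = (0.93 + 0.085×22)×10⁻⁴ = 2.8×10⁻⁴ K⁻¹
Layer 2: α = (0.93 + 0.085×15)×10⁻⁴ = 2.205×10⁻⁴ K⁻¹
Layer 3: α = (0.93 + 0.085×8.6)×10⁻⁴ = 1.661×10⁻⁴ K⁻¹
Layer 4: α = (0.93 + 0.085×2.2)×10⁻⁴ = 1.117×10⁻⁴ K⁻¹
0–51 m: 0.78 × 51 × 2.8×10⁻⁴ = 0.0111384 m
2.205×10⁻⁴ × 870 × 0.28 = 0.0537138 m
Layer 3: 1 × 620 × 1.661×10⁻⁴ = 0.102982 m
1541–3341 m: 1.117×10⁻⁴ × 1800 × 0.34 = 0.0683604 m
Δh = 0.0111384 + 0.0537138 + 0.102982 + 0.0683604 = 0.2361946 m ≈ 236 mm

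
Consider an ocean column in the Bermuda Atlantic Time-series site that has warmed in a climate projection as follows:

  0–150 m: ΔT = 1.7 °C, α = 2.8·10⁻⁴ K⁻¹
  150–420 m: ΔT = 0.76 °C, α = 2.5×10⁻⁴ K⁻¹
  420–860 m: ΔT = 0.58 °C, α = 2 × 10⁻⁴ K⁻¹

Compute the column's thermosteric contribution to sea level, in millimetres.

2.8×10⁻⁴ × 1.7 × 150 = 0.07140 m
150–420 m: 2.5×10⁻⁴ × 0.76 × 270 = 0.05130 m
Layer 3: 0.58 × 2×10⁻⁴ × 440 = 0.05104 m
Δh = 0.07140 + 0.05130 + 0.05104 = 0.17374 m ≈ 170 mm

Δh ≈ 170 mm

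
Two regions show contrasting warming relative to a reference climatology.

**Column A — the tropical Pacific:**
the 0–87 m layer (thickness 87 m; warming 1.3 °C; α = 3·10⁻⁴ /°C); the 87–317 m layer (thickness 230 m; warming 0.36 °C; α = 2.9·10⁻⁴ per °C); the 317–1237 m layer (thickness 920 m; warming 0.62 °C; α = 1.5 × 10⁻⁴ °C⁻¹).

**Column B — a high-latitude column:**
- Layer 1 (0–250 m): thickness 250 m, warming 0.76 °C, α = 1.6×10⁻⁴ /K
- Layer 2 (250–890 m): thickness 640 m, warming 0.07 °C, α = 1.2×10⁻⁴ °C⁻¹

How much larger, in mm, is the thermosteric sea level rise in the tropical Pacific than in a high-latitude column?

A 1.3 × 3×10⁻⁴ × 87 = 0.03393 m
A 230 × 2.9×10⁻⁴ × 0.36 = 0.024012 m
A 317–1237 m: 1.5×10⁻⁴ × 920 × 0.62 = 0.08556 m
A total: 0.143502 m
B 1.6×10⁻⁴ × 0.76 × 250 = 0.03040 m
B 640 × 0.07 × 1.2×10⁻⁴ = 0.005376 m
B total: 0.035776 m
Difference: 0.143502 − 0.035776 = 0.107726 m

108 mm larger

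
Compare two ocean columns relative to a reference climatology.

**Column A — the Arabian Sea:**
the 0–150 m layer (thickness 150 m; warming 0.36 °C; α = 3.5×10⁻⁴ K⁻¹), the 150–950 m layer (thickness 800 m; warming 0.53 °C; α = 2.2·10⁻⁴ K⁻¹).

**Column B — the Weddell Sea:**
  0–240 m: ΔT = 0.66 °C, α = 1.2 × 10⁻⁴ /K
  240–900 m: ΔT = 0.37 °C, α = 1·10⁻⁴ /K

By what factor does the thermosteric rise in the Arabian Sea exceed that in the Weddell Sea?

A 3.5×10⁻⁴ × 150 × 0.36 = 0.01890 m
A 150–950 m: 800 × 2.2×10⁻⁴ × 0.53 = 0.09328 m
A total: 0.11218 m
B 0–240 m: 0.66 × 1.2×10⁻⁴ × 240 = 0.019008 m
B Layer 2: 1×10⁻⁴ × 660 × 0.37 = 0.02442 m
B total: 0.043428 m
Ratio: 0.11218 / 0.043428 ≈ 2.583

2.6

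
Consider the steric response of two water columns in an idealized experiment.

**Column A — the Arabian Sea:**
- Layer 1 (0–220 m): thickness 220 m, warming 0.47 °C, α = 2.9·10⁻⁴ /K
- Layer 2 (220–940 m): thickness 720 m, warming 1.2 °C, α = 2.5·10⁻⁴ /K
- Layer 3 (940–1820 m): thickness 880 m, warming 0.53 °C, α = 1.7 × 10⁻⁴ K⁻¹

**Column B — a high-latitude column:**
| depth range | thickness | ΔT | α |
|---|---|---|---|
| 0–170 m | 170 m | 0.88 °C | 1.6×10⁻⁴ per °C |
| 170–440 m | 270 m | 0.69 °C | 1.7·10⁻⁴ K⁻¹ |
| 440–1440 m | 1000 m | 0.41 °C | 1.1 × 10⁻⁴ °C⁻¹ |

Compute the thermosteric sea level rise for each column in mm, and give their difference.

A: 330 mm; B: 100 mm; difference 220 mm

A 0–220 m: 220 × 0.47 × 2.9×10⁻⁴ = 0.029986 m
A 1.2 × 720 × 2.5×10⁻⁴ = 0.21600 m
A Layer 3: 1.7×10⁻⁴ × 880 × 0.53 = 0.079288 m
A total: 0.325274 m
B 1.6×10⁻⁴ × 170 × 0.88 = 0.023936 m
B Layer 2: 0.69 × 1.7×10⁻⁴ × 270 = 0.031671 m
B 440–1440 m: 1000 × 1.1×10⁻⁴ × 0.41 = 0.04510 m
B total: 0.100707 m
Difference: 0.325274 − 0.100707 = 0.224567 m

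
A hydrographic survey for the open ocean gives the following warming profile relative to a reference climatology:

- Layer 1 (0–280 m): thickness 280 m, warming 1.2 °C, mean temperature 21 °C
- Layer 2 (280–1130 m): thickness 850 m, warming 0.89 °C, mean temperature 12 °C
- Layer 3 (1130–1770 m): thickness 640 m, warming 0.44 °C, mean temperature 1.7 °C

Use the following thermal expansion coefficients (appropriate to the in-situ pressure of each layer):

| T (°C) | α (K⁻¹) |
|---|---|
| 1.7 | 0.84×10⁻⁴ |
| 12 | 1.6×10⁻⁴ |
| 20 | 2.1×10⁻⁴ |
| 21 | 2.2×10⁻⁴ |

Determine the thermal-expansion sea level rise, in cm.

Layer 1 at 21 °C → α = 2.2×10⁻⁴ K⁻¹
Layer 2 at 12 °C → α = 1.6×10⁻⁴ K⁻¹
Layer 3 at 1.7 °C → α = 0.84×10⁻⁴ K⁻¹
0–280 m: 280 × 2.2×10⁻⁴ × 1.2 = 0.07392 m
0.89 × 1.6×10⁻⁴ × 850 = 0.12104 m
Layer 3: 0.44 × 640 × 0.84×10⁻⁴ = 0.0236544 m
Δh = 0.07392 + 0.12104 + 0.0236544 = 0.2186144 m ≈ 21.9 cm

21.9 cm of thermosteric rise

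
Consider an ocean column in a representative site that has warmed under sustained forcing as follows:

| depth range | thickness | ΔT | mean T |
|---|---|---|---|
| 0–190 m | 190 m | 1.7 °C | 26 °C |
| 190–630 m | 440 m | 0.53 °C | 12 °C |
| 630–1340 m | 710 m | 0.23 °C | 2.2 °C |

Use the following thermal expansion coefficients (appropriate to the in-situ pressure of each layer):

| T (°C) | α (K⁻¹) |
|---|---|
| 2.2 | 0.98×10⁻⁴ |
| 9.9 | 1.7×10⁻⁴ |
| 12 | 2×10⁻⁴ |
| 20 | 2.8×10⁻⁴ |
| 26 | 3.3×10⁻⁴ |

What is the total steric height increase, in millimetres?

Δh ≈ 169 mm

Layer 1 at 26 °C → α = 3.3×10⁻⁴ K⁻¹
Layer 2 at 12 °C → α = 2×10⁻⁴ K⁻¹
Layer 3 at 2.2 °C → α = 0.98×10⁻⁴ K⁻¹
Layer 1: 1.7 × 3.3×10⁻⁴ × 190 = 0.10659 m
190–630 m: 440 × 2×10⁻⁴ × 0.53 = 0.04664 m
630–1340 m: 0.98×10⁻⁴ × 0.23 × 710 = 0.0160034 m
Δh = 0.10659 + 0.04664 + 0.0160034 = 0.1692334 m ≈ 169 mm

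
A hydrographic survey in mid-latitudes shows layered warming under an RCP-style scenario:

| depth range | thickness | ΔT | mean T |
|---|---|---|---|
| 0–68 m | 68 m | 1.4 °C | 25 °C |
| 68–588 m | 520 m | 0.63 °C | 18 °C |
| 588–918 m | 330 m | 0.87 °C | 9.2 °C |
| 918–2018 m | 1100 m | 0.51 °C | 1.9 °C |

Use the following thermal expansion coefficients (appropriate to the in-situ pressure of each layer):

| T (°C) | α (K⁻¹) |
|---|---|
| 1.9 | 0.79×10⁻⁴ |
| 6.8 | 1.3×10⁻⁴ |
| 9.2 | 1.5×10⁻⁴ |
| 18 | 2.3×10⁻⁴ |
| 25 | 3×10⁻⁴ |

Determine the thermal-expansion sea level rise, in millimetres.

Layer 1 at 25 °C → α = 3×10⁻⁴ K⁻¹
Layer 2 at 18 °C → α = 2.3×10⁻⁴ K⁻¹
Layer 3 at 9.2 °C → α = 1.5×10⁻⁴ K⁻¹
Layer 4 at 1.9 °C → α = 0.79×10⁻⁴ K⁻¹
0–68 m: 1.4 × 3×10⁻⁴ × 68 = 0.02856 m
2.3×10⁻⁴ × 0.63 × 520 = 0.075348 m
588–918 m: 330 × 0.87 × 1.5×10⁻⁴ = 0.043065 m
Layer 4: 1100 × 0.79×10⁻⁴ × 0.51 = 0.044319 m
Δh = 0.02856 + 0.075348 + 0.043065 + 0.044319 = 0.191292 m

Δh ≈ 191 mm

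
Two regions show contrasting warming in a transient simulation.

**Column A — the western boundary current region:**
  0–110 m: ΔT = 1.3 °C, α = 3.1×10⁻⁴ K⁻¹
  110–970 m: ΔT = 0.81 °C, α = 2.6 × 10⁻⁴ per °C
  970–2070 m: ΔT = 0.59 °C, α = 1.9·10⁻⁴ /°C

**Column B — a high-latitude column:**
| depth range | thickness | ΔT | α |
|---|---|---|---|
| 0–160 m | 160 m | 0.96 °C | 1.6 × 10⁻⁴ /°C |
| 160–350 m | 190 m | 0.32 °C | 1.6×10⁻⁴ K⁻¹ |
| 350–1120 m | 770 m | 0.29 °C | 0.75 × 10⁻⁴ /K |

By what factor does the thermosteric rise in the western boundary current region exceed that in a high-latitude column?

A 1.3 × 3.1×10⁻⁴ × 110 = 0.04433 m
A Layer 2: 0.81 × 860 × 2.6×10⁻⁴ = 0.181116 m
A 1.9×10⁻⁴ × 1100 × 0.59 = 0.12331 m
A total: 0.348756 m
B Layer 1: 160 × 0.96 × 1.6×10⁻⁴ = 0.024576 m
B 160–350 m: 1.6×10⁻⁴ × 0.32 × 190 = 0.009728 m
B 0.75×10⁻⁴ × 0.29 × 770 = 0.0167475 m
B total: 0.0510515 m
Ratio: 0.348756 / 0.0510515 ≈ 6.831

6.83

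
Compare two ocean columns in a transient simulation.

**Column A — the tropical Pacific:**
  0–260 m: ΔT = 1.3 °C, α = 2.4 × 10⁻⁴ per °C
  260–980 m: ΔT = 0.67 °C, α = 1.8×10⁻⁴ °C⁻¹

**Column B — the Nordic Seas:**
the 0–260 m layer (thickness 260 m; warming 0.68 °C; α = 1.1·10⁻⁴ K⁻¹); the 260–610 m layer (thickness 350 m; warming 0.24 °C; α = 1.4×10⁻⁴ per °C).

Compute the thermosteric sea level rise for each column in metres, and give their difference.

Δh_A ≈ 0.168 m, Δh_B ≈ 0.0312 m; difference ≈ 0.137 m

A 0–260 m: 2.4×10⁻⁴ × 260 × 1.3 = 0.08112 m
A Layer 2: 1.8×10⁻⁴ × 0.67 × 720 = 0.086832 m
A total: 0.167952 m
B 0–260 m: 0.68 × 1.1×10⁻⁴ × 260 = 0.019448 m
B 260–610 m: 350 × 1.4×10⁻⁴ × 0.24 = 0.01176 m
B total: 0.031208 m
Difference: 0.167952 − 0.031208 = 0.136744 m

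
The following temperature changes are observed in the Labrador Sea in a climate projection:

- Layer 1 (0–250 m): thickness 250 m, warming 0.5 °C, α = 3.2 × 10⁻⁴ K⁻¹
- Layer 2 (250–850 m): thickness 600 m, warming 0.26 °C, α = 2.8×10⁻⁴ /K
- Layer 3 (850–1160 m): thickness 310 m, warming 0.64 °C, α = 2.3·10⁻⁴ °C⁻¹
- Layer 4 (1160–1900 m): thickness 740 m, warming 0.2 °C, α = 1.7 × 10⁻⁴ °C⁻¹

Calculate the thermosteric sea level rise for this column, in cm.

Δh = 15.4 cm

Layer 1: 250 × 0.5 × 3.2×10⁻⁴ = 0.04000 m
Layer 2: 600 × 0.26 × 2.8×10⁻⁴ = 0.04368 m
850–1160 m: 0.64 × 2.3×10⁻⁴ × 310 = 0.045632 m
1160–1900 m: 740 × 1.7×10⁻⁴ × 0.2 = 0.02516 m
Δh = 0.04000 + 0.04368 + 0.045632 + 0.02516 = 0.154472 m ≈ 15.4 cm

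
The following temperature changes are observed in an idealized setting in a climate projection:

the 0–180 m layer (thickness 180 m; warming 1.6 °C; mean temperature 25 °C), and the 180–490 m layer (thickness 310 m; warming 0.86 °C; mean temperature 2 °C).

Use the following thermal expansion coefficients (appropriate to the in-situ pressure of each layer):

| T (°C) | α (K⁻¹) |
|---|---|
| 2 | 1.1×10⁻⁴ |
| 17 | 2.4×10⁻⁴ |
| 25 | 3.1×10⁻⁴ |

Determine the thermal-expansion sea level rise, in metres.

Δh = 0.119 m

Layer 1 at 25 °C → α = 3.1×10⁻⁴ K⁻¹
Layer 2 at 2 °C → α = 1.1×10⁻⁴ K⁻¹
1.6 × 180 × 3.1×10⁻⁴ = 0.08928 m
180–490 m: 0.86 × 310 × 1.1×10⁻⁴ = 0.029326 m
Δh = 0.08928 + 0.029326 = 0.118606 m ≈ 0.119 m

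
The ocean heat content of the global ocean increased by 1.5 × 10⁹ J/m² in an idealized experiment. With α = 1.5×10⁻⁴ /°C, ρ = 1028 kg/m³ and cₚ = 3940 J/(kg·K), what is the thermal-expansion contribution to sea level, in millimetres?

Δh = αQ/(ρcₚ) = 1.5×10⁻⁴ × 1.5×10⁹ / (1028 × 3940) ≈ 0.055551 m

Δh ≈ 55.6 mm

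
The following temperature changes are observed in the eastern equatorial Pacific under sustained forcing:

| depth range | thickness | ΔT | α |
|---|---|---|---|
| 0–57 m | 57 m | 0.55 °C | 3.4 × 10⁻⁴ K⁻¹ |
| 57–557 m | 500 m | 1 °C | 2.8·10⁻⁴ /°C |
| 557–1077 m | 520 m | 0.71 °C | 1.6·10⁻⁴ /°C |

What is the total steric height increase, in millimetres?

210 mm of thermosteric rise

0–57 m: 0.55 × 3.4×10⁻⁴ × 57 = 0.010659 m
Layer 2: 500 × 2.8×10⁻⁴ × 1 = 0.14000 m
557–1077 m: 0.71 × 1.6×10⁻⁴ × 520 = 0.059072 m
Δh = 0.010659 + 0.14000 + 0.059072 = 0.209731 m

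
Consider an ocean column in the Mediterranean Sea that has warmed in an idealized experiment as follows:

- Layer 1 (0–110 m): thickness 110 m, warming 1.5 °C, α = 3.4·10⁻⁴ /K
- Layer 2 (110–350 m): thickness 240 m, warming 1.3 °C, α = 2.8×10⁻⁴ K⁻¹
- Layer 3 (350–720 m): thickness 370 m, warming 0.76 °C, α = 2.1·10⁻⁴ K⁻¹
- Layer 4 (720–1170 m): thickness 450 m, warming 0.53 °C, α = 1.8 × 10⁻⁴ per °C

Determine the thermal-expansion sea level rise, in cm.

about 24.5 cm

0–110 m: 110 × 3.4×10⁻⁴ × 1.5 = 0.05610 m
2.8×10⁻⁴ × 1.3 × 240 = 0.08736 m
2.1×10⁻⁴ × 0.76 × 370 = 0.059052 m
Layer 4: 0.53 × 450 × 1.8×10⁻⁴ = 0.04293 m
Δh = 0.05610 + 0.08736 + 0.059052 + 0.04293 = 0.245442 m ≈ 24.5 cm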